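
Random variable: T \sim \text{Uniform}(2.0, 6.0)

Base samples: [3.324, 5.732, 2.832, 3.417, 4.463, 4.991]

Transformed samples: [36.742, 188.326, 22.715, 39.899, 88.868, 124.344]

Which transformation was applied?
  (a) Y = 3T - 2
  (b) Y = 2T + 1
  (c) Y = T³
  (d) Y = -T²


Checking option (c) Y = T³:
  T = 3.324 -> Y = 36.742 ✓
  T = 5.732 -> Y = 188.326 ✓
  T = 2.832 -> Y = 22.715 ✓
All samples match this transformation.

(c) T³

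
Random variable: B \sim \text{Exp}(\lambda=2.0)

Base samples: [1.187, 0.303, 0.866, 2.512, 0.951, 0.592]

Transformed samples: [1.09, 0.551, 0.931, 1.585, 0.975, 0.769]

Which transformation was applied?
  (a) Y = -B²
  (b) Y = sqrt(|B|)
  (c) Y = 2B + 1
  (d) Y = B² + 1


Checking option (b) Y = sqrt(|B|):
  B = 1.187 -> Y = 1.09 ✓
  B = 0.303 -> Y = 0.551 ✓
  B = 0.866 -> Y = 0.931 ✓
All samples match this transformation.

(b) sqrt(|B|)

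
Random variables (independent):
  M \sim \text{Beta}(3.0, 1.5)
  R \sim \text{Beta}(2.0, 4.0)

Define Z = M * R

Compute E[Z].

For independent RVs: E[XY] = E[X]*E[Y]
E[M] = 0.66666667
E[R] = 0.33333333
E[Z] = 0.66666667 * 0.33333333 = 0.22222222

0.22222222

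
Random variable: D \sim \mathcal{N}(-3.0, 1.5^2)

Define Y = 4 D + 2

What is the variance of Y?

For Y = aD + b: Var(Y) = a² * Var(D)
Var(D) = 1.5^2 = 2.25
Var(Y) = 4² * 2.25 = 16 * 2.25 = 36

36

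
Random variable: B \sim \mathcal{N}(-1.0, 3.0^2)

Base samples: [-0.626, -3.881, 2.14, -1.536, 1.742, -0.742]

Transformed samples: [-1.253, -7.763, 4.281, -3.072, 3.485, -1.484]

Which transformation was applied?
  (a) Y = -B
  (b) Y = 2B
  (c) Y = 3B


Checking option (b) Y = 2B:
  B = -0.626 -> Y = -1.253 ✓
  B = -3.881 -> Y = -7.763 ✓
  B = 2.14 -> Y = 4.281 ✓
All samples match this transformation.

(b) 2B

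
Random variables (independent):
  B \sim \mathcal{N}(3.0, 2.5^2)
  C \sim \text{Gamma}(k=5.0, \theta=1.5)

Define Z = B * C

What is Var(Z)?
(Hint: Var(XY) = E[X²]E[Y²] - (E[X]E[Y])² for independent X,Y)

Var(XY) = E[X²]E[Y²] - (E[X]E[Y])²
E[B] = 3, Var(B) = 6.25
E[C] = 7.5, Var(C) = 11.25
E[B²] = 6.25 + 3² = 15.25
E[C²] = 11.25 + 7.5² = 67.5
Var(Z) = 15.25*67.5 - (3*7.5)²
= 1029.375 - 506.25 = 523.125

523.125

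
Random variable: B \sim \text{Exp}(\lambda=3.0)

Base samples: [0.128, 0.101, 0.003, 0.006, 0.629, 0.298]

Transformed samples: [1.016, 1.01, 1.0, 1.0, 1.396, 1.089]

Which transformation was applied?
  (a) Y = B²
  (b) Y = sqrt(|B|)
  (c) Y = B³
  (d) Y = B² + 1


Checking option (d) Y = B² + 1:
  B = 0.128 -> Y = 1.016 ✓
  B = 0.101 -> Y = 1.01 ✓
  B = 0.003 -> Y = 1.0 ✓
All samples match this transformation.

(d) B² + 1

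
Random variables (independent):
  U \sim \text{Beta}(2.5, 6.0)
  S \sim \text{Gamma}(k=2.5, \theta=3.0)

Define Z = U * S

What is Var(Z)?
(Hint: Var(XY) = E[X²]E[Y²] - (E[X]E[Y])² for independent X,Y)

Var(XY) = E[X²]E[Y²] - (E[X]E[Y])²
E[U] = 0.29411765, Var(U) = 0.021853943
E[S] = 7.5, Var(S) = 22.5
E[U²] = 0.021853943 + 0.29411765² = 0.10835913
E[S²] = 22.5 + 7.5² = 78.75
Var(Z) = 0.10835913*78.75 - (0.29411765*7.5)²
= 8.5332817 - 4.865917 = 3.6673648

3.6673648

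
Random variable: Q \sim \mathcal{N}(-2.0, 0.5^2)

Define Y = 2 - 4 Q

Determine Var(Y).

For Y = aQ + b: Var(Y) = a² * Var(Q)
Var(Q) = 0.5^2 = 0.25
Var(Y) = (-4)² * 0.25 = 16 * 0.25 = 4

4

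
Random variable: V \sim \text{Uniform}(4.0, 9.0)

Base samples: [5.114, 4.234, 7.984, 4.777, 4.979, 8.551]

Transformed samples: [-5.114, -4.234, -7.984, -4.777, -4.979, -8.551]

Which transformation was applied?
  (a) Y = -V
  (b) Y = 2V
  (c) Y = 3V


Checking option (a) Y = -V:
  V = 5.114 -> Y = -5.114 ✓
  V = 4.234 -> Y = -4.234 ✓
  V = 7.984 -> Y = -7.984 ✓
All samples match this transformation.

(a) -V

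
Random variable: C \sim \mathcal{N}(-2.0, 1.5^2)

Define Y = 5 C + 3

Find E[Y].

For Y = 5C + 3:
E[Y] = 5 * E[C] + 3
E[C] = -2.0 = -2
E[Y] = 5 * (-2) + 3 = -7

-7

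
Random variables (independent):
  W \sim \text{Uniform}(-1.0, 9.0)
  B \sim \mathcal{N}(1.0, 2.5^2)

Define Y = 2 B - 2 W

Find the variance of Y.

For independent RVs: Var(aX + bY) = a²Var(X) + b²Var(Y)
Var(W) = 8.3333333
Var(B) = 6.25
Var(Y) = (-2)²*8.3333333 + 2²*6.25
= 4*8.3333333 + 4*6.25 = 58.333333

58.333333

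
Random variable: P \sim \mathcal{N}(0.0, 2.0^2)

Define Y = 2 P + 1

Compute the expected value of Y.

For Y = 2P + 1:
E[Y] = 2 * E[P] + 1
E[P] = 0.0 = 0
E[Y] = 2 * 0 + 1 = 1

1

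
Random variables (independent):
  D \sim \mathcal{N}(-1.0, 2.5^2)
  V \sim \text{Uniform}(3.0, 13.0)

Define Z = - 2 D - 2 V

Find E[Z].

E[Z] = -2*E[D] - 2*E[V]
E[D] = -1
E[V] = 8
E[Z] = -2*(-1) - 2*8 = -14

-14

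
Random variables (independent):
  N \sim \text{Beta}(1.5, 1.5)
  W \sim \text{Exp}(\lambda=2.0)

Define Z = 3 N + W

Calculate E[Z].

E[Z] = 3*E[N] + 1*E[W]
E[N] = 0.5
E[W] = 0.5
E[Z] = 3*0.5 + 1*0.5 = 2

2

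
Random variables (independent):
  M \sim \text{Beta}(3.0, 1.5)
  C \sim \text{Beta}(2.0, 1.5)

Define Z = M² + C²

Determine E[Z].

E[Z] = E[M²] + E[C²]
E[M²] = Var(M) + E[M]² = 0.04040404 + 0.44444444 = 0.48484848
E[C²] = Var(C) + E[C]² = 0.054421769 + 0.32653061 = 0.38095238
E[Z] = 0.48484848 + 0.38095238 = 0.86580087

0.86580087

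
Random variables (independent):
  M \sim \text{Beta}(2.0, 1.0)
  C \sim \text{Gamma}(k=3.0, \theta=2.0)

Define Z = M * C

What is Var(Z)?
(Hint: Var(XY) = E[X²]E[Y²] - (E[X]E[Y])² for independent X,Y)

Var(XY) = E[X²]E[Y²] - (E[X]E[Y])²
E[M] = 0.66666667, Var(M) = 0.055555556
E[C] = 6, Var(C) = 12
E[M²] = 0.055555556 + 0.66666667² = 0.5
E[C²] = 12 + 6² = 48
Var(Z) = 0.5*48 - (0.66666667*6)²
= 24 - 16 = 8

8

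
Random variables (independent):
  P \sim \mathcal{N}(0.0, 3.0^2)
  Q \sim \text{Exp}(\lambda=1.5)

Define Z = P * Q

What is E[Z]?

For independent RVs: E[XY] = E[X]*E[Y]
E[P] = 0
E[Q] = 0.66666667
E[Z] = 0 * 0.66666667 = 0

0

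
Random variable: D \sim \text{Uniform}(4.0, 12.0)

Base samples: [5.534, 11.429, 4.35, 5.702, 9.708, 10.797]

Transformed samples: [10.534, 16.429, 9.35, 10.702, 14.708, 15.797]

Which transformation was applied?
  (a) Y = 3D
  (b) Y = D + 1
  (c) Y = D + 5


Checking option (c) Y = D + 5:
  D = 5.534 -> Y = 10.534 ✓
  D = 11.429 -> Y = 16.429 ✓
  D = 4.35 -> Y = 9.35 ✓
All samples match this transformation.

(c) D + 5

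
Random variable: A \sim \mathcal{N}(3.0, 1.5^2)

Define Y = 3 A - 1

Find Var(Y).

For Y = aA + b: Var(Y) = a² * Var(A)
Var(A) = 1.5^2 = 2.25
Var(Y) = 3² * 2.25 = 9 * 2.25 = 20.25

20.25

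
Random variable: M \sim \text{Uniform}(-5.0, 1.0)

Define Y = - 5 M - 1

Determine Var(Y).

For Y = aM + b: Var(Y) = a² * Var(M)
Var(M) = (1 + 5)^2/12 = 3
Var(Y) = (-5)² * 3 = 25 * 3 = 75

75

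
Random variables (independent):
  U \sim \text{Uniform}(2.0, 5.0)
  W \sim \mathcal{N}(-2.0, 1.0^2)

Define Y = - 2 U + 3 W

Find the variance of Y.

For independent RVs: Var(aX + bY) = a²Var(X) + b²Var(Y)
Var(U) = 0.75
Var(W) = 1
Var(Y) = (-2)²*0.75 + 3²*1
= 4*0.75 + 9*1 = 12

12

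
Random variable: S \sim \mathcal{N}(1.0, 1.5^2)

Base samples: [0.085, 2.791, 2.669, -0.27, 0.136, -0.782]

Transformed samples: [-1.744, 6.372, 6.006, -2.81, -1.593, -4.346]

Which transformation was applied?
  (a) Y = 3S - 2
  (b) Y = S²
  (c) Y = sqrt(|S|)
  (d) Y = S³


Checking option (a) Y = 3S - 2:
  S = 0.085 -> Y = -1.744 ✓
  S = 2.791 -> Y = 6.372 ✓
  S = 2.669 -> Y = 6.006 ✓
All samples match this transformation.

(a) 3S - 2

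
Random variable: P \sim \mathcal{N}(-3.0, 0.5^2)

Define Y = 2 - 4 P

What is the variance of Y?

For Y = aP + b: Var(Y) = a² * Var(P)
Var(P) = 0.5^2 = 0.25
Var(Y) = (-4)² * 0.25 = 16 * 0.25 = 4

4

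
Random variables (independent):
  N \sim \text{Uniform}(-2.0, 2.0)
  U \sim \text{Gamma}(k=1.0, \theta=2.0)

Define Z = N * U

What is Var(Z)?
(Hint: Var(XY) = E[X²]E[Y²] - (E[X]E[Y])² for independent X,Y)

Var(XY) = E[X²]E[Y²] - (E[X]E[Y])²
E[N] = 0, Var(N) = 1.3333333
E[U] = 2, Var(U) = 4
E[N²] = 1.3333333 + 0² = 1.3333333
E[U²] = 4 + 2² = 8
Var(Z) = 1.3333333*8 - (0*2)²
= 10.666667 - 0 = 10.666667

10.666667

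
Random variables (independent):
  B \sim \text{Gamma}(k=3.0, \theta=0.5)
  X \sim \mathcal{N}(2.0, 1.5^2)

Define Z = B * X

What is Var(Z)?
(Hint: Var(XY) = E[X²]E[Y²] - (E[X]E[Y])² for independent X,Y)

Var(XY) = E[X²]E[Y²] - (E[X]E[Y])²
E[B] = 1.5, Var(B) = 0.75
E[X] = 2, Var(X) = 2.25
E[B²] = 0.75 + 1.5² = 3
E[X²] = 2.25 + 2² = 6.25
Var(Z) = 3*6.25 - (1.5*2)²
= 18.75 - 9 = 9.75

9.75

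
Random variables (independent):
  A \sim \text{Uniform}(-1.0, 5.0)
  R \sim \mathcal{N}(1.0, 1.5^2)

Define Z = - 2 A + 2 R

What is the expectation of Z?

E[Z] = -2*E[A] + 2*E[R]
E[A] = 2
E[R] = 1
E[Z] = -2*2 + 2*1 = -2

-2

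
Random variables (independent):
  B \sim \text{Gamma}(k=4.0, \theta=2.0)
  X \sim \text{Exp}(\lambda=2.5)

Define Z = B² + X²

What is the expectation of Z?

E[Z] = E[B²] + E[X²]
E[B²] = Var(B) + E[B]² = 16 + 64 = 80
E[X²] = Var(X) + E[X]² = 0.16 + 0.16 = 0.32
E[Z] = 80 + 0.32 = 80.32

80.32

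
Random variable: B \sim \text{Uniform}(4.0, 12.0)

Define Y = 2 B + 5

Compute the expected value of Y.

For Y = 2B + 5:
E[Y] = 2 * E[B] + 5
E[B] = (4 + 12)/2 = 8
E[Y] = 2 * 8 + 5 = 21

21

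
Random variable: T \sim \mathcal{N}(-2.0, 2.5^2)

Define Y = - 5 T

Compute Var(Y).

For Y = aT + b: Var(Y) = a² * Var(T)
Var(T) = 2.5^2 = 6.25
Var(Y) = (-5)² * 6.25 = 25 * 6.25 = 156.25

156.25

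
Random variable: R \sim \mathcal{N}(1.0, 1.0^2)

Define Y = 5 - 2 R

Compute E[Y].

For Y = -2R + 5:
E[Y] = -2 * E[R] + 5
E[R] = 1.0 = 1
E[Y] = -2 * 1 + 5 = 3

3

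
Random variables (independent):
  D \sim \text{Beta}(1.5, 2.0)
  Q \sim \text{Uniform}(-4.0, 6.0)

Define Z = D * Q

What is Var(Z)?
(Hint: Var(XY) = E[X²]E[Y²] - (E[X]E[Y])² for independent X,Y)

Var(XY) = E[X²]E[Y²] - (E[X]E[Y])²
E[D] = 0.42857143, Var(D) = 0.054421769
E[Q] = 1, Var(Q) = 8.3333333
E[D²] = 0.054421769 + 0.42857143² = 0.23809524
E[Q²] = 8.3333333 + 1² = 9.3333333
Var(Z) = 0.23809524*9.3333333 - (0.42857143*1)²
= 2.2222222 - 0.18367347 = 2.0385488

2.0385488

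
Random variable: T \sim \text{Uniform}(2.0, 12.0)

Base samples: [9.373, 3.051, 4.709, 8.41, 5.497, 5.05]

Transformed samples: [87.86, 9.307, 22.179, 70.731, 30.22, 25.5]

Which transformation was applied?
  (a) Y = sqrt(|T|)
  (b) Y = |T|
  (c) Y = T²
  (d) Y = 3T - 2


Checking option (c) Y = T²:
  T = 9.373 -> Y = 87.86 ✓
  T = 3.051 -> Y = 9.307 ✓
  T = 4.709 -> Y = 22.179 ✓
All samples match this transformation.

(c) T²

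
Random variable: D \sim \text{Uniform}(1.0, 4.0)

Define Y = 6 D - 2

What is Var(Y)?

For Y = aD + b: Var(Y) = a² * Var(D)
Var(D) = (4 - 1)^2/12 = 0.75
Var(Y) = 6² * 0.75 = 36 * 0.75 = 27

27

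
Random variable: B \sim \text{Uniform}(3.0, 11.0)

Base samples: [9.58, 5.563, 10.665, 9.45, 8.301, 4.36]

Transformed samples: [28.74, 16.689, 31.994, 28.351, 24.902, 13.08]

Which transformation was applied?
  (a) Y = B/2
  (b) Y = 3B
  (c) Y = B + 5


Checking option (b) Y = 3B:
  B = 9.58 -> Y = 28.74 ✓
  B = 5.563 -> Y = 16.689 ✓
  B = 10.665 -> Y = 31.994 ✓
All samples match this transformation.

(b) 3B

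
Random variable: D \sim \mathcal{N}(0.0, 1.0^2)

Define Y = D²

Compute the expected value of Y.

Using E[X²] = Var(X) + (E[X])²:
E[D] = 0
Var(D) = 1.0^2 = 1
E[D²] = 1 + 0² = 1 + 0 = 1

1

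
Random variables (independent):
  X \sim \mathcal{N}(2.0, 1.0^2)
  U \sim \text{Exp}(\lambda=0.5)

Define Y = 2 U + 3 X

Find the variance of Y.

For independent RVs: Var(aX + bY) = a²Var(X) + b²Var(Y)
Var(X) = 1
Var(U) = 4
Var(Y) = 3²*1 + 2²*4
= 9*1 + 4*4 = 25

25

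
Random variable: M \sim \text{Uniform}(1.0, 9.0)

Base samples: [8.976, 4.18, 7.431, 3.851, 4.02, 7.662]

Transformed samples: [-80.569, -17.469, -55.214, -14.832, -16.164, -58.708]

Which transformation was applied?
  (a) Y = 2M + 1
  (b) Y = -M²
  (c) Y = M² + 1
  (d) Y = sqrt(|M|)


Checking option (b) Y = -M²:
  M = 8.976 -> Y = -80.569 ✓
  M = 4.18 -> Y = -17.469 ✓
  M = 7.431 -> Y = -55.214 ✓
All samples match this transformation.

(b) -M²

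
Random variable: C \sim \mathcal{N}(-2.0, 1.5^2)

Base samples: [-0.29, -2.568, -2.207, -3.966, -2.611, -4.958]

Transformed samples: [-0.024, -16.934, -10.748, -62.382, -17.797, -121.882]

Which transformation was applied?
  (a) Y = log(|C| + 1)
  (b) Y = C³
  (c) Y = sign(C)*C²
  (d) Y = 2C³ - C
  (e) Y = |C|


Checking option (b) Y = C³:
  C = -0.29 -> Y = -0.024 ✓
  C = -2.568 -> Y = -16.934 ✓
  C = -2.207 -> Y = -10.748 ✓
All samples match this transformation.

(b) C³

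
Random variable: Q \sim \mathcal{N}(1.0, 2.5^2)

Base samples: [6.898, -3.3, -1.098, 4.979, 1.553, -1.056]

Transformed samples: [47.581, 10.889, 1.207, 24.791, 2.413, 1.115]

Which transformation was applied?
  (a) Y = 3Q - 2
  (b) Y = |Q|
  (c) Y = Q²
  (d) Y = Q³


Checking option (c) Y = Q²:
  Q = 6.898 -> Y = 47.581 ✓
  Q = -3.3 -> Y = 10.889 ✓
  Q = -1.098 -> Y = 1.207 ✓
All samples match this transformation.

(c) Q²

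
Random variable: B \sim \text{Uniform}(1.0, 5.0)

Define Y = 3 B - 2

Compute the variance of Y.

For Y = aB + b: Var(Y) = a² * Var(B)
Var(B) = (5 - 1)^2/12 = 1.3333333
Var(Y) = 3² * 1.3333333 = 9 * 1.3333333 = 12

12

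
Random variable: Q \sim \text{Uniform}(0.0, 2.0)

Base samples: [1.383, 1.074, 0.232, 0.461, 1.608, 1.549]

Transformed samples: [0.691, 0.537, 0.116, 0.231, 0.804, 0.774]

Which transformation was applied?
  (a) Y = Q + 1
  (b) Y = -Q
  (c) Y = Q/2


Checking option (c) Y = Q/2:
  Q = 1.383 -> Y = 0.691 ✓
  Q = 1.074 -> Y = 0.537 ✓
  Q = 0.232 -> Y = 0.116 ✓
All samples match this transformation.

(c) Q/2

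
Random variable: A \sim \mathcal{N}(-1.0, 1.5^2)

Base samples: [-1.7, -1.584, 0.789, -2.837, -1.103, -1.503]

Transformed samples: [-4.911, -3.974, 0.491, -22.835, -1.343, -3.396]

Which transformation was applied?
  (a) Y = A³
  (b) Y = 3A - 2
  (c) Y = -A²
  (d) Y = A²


Checking option (a) Y = A³:
  A = -1.7 -> Y = -4.911 ✓
  A = -1.584 -> Y = -3.974 ✓
  A = 0.789 -> Y = 0.491 ✓
All samples match this transformation.

(a) A³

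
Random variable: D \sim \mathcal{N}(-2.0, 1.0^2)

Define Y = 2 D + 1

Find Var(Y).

For Y = aD + b: Var(Y) = a² * Var(D)
Var(D) = 1.0^2 = 1
Var(Y) = 2² * 1 = 4 * 1 = 4

4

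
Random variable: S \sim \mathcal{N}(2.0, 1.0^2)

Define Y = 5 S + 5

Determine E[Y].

For Y = 5S + 5:
E[Y] = 5 * E[S] + 5
E[S] = 2.0 = 2
E[Y] = 5 * 2 + 5 = 15

15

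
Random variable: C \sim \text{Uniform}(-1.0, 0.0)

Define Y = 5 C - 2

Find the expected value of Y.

For Y = 5C - 2:
E[Y] = 5 * E[C] - 2
E[C] = (-1 + 0)/2 = -0.5
E[Y] = 5 * (-0.5) - 2 = -4.5

-4.5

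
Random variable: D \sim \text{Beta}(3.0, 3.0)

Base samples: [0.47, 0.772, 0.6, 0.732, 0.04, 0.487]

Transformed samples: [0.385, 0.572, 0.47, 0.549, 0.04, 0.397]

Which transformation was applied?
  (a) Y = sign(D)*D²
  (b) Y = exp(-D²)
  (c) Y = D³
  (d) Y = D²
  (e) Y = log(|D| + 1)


Checking option (e) Y = log(|D| + 1):
  D = 0.47 -> Y = 0.385 ✓
  D = 0.772 -> Y = 0.572 ✓
  D = 0.6 -> Y = 0.47 ✓
All samples match this transformation.

(e) log(|D| + 1)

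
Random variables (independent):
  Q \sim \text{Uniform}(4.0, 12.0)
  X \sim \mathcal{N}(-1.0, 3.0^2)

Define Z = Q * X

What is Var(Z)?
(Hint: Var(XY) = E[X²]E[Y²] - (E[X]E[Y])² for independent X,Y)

Var(XY) = E[X²]E[Y²] - (E[X]E[Y])²
E[Q] = 8, Var(Q) = 5.3333333
E[X] = -1, Var(X) = 9
E[Q²] = 5.3333333 + 8² = 69.333333
E[X²] = 9 + (-1)² = 10
Var(Z) = 69.333333*10 - (8*(-1))²
= 693.33333 - 64 = 629.33333

629.33333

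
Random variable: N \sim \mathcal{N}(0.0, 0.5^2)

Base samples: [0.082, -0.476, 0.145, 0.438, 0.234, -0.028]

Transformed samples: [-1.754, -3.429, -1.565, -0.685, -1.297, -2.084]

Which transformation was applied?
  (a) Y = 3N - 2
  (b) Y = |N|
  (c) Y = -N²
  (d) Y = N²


Checking option (a) Y = 3N - 2:
  N = 0.082 -> Y = -1.754 ✓
  N = -0.476 -> Y = -3.429 ✓
  N = 0.145 -> Y = -1.565 ✓
All samples match this transformation.

(a) 3N - 2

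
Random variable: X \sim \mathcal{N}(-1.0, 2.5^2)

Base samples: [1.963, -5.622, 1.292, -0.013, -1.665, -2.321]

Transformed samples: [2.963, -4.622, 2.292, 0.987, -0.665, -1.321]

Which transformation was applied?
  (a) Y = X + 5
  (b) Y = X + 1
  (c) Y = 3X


Checking option (b) Y = X + 1:
  X = 1.963 -> Y = 2.963 ✓
  X = -5.622 -> Y = -4.622 ✓
  X = 1.292 -> Y = 2.292 ✓
All samples match this transformation.

(b) X + 1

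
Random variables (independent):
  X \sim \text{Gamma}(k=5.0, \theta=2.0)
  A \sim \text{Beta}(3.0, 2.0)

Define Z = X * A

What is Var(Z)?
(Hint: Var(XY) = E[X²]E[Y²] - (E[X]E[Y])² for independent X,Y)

Var(XY) = E[X²]E[Y²] - (E[X]E[Y])²
E[X] = 10, Var(X) = 20
E[A] = 0.6, Var(A) = 0.04
E[X²] = 20 + 10² = 120
E[A²] = 0.04 + 0.6² = 0.4
Var(Z) = 120*0.4 - (10*0.6)²
= 48 - 36 = 12

12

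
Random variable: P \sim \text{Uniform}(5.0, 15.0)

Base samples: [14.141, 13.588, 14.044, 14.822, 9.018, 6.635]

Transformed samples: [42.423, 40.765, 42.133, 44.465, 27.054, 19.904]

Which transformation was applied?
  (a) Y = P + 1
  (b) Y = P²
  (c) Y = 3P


Checking option (c) Y = 3P:
  P = 14.141 -> Y = 42.423 ✓
  P = 13.588 -> Y = 40.765 ✓
  P = 14.044 -> Y = 42.133 ✓
All samples match this transformation.

(c) 3P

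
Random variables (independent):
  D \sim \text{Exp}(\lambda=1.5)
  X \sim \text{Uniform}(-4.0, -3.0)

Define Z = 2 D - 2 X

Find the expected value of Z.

E[Z] = 2*E[D] - 2*E[X]
E[D] = 0.66666667
E[X] = -3.5
E[Z] = 2*0.66666667 - 2*(-3.5) = 8.3333333

8.3333333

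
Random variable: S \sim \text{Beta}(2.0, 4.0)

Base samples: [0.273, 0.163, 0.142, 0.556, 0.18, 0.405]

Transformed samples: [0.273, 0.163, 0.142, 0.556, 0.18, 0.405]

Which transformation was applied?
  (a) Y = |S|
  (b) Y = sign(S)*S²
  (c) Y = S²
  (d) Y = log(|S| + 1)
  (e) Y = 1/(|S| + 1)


Checking option (a) Y = |S|:
  S = 0.273 -> Y = 0.273 ✓
  S = 0.163 -> Y = 0.163 ✓
  S = 0.142 -> Y = 0.142 ✓
All samples match this transformation.

(a) |S|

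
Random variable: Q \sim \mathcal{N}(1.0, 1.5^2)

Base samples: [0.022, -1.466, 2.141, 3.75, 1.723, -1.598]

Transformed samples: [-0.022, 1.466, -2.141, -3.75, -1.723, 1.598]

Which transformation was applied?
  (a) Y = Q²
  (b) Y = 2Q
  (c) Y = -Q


Checking option (c) Y = -Q:
  Q = 0.022 -> Y = -0.022 ✓
  Q = -1.466 -> Y = 1.466 ✓
  Q = 2.141 -> Y = -2.141 ✓
All samples match this transformation.

(c) -Q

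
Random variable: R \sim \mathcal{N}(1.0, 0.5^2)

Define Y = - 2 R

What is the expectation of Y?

For Y = -2R:
E[Y] = -2 * E[R]
E[R] = 1.0 = 1
E[Y] = -2 * 1 = -2

-2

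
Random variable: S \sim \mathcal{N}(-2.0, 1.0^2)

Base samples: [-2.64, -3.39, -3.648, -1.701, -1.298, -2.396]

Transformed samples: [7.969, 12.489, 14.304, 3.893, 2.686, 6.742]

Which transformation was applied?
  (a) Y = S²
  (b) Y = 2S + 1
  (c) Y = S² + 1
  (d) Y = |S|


Checking option (c) Y = S² + 1:
  S = -2.64 -> Y = 7.969 ✓
  S = -3.39 -> Y = 12.489 ✓
  S = -3.648 -> Y = 14.304 ✓
All samples match this transformation.

(c) S² + 1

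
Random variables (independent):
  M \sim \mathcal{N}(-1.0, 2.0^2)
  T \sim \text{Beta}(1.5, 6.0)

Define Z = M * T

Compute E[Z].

For independent RVs: E[XY] = E[X]*E[Y]
E[M] = -1
E[T] = 0.2
E[Z] = -1 * 0.2 = -0.2

-0.2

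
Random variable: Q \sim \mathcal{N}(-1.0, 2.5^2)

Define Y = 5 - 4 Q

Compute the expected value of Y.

For Y = -4Q + 5:
E[Y] = -4 * E[Q] + 5
E[Q] = -1.0 = -1
E[Y] = -4 * (-1) + 5 = 9

9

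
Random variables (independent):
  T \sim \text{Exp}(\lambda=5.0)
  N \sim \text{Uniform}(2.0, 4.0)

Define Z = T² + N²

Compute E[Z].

E[Z] = E[T²] + E[N²]
E[T²] = Var(T) + E[T]² = 0.04 + 0.04 = 0.08
E[N²] = Var(N) + E[N]² = 0.33333333 + 9 = 9.3333333
E[Z] = 0.08 + 9.3333333 = 9.4133333

9.4133333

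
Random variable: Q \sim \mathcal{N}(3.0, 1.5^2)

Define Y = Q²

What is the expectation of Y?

Using E[X²] = Var(X) + (E[X])²:
E[Q] = 3
Var(Q) = 1.5^2 = 2.25
E[Q²] = 2.25 + 3² = 2.25 + 9 = 11.25

11.25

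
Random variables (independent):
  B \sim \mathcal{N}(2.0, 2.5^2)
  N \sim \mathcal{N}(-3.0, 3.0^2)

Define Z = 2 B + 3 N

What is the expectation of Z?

E[Z] = 2*E[B] + 3*E[N]
E[B] = 2
E[N] = -3
E[Z] = 2*2 + 3*(-3) = -5

-5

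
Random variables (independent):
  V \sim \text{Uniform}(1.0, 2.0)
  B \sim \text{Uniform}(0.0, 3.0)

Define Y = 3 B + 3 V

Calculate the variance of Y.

For independent RVs: Var(aX + bY) = a²Var(X) + b²Var(Y)
Var(V) = 0.083333333
Var(B) = 0.75
Var(Y) = 3²*0.083333333 + 3²*0.75
= 9*0.083333333 + 9*0.75 = 7.5

7.5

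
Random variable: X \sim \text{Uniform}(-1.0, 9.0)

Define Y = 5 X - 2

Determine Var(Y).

For Y = aX + b: Var(Y) = a² * Var(X)
Var(X) = (9 + 1)^2/12 = 8.3333333
Var(Y) = 5² * 8.3333333 = 25 * 8.3333333 = 208.33333

208.33333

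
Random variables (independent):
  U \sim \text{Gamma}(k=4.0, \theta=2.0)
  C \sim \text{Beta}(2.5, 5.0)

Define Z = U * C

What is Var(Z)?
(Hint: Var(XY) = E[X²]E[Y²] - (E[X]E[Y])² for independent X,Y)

Var(XY) = E[X²]E[Y²] - (E[X]E[Y])²
E[U] = 8, Var(U) = 16
E[C] = 0.33333333, Var(C) = 0.026143791
E[U²] = 16 + 8² = 80
E[C²] = 0.026143791 + 0.33333333² = 0.1372549
Var(Z) = 80*0.1372549 - (8*0.33333333)²
= 10.980392 - 7.1111111 = 3.869281

3.869281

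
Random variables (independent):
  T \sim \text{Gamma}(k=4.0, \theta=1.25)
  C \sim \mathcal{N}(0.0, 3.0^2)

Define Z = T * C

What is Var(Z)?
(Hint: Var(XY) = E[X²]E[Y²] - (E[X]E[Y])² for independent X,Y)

Var(XY) = E[X²]E[Y²] - (E[X]E[Y])²
E[T] = 5, Var(T) = 6.25
E[C] = 0, Var(C) = 9
E[T²] = 6.25 + 5² = 31.25
E[C²] = 9 + 0² = 9
Var(Z) = 31.25*9 - (5*0)²
= 281.25 - 0 = 281.25

281.25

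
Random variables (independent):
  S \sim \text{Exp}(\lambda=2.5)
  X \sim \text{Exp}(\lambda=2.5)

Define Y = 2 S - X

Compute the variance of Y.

For independent RVs: Var(aX + bY) = a²Var(X) + b²Var(Y)
Var(S) = 0.16
Var(X) = 0.16
Var(Y) = 2²*0.16 + (-1)²*0.16
= 4*0.16 + 1*0.16 = 0.8

0.8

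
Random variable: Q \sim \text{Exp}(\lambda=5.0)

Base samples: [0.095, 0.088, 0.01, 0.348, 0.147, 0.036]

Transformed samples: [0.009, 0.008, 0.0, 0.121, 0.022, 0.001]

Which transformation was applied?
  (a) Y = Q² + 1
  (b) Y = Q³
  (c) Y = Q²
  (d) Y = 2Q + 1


Checking option (c) Y = Q²:
  Q = 0.095 -> Y = 0.009 ✓
  Q = 0.088 -> Y = 0.008 ✓
  Q = 0.01 -> Y = 0.0 ✓
All samples match this transformation.

(c) Q²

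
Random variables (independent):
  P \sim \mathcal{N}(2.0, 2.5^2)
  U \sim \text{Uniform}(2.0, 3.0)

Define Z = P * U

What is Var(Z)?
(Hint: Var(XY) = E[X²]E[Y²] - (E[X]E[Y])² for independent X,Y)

Var(XY) = E[X²]E[Y²] - (E[X]E[Y])²
E[P] = 2, Var(P) = 6.25
E[U] = 2.5, Var(U) = 0.083333333
E[P²] = 6.25 + 2² = 10.25
E[U²] = 0.083333333 + 2.5² = 6.3333333
Var(Z) = 10.25*6.3333333 - (2*2.5)²
= 64.916667 - 25 = 39.916667

39.916667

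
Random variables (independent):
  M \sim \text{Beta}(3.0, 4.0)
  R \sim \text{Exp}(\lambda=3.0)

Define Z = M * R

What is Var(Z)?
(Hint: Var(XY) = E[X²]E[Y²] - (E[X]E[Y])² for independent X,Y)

Var(XY) = E[X²]E[Y²] - (E[X]E[Y])²
E[M] = 0.42857143, Var(M) = 0.030612245
E[R] = 0.33333333, Var(R) = 0.11111111
E[M²] = 0.030612245 + 0.42857143² = 0.21428571
E[R²] = 0.11111111 + 0.33333333² = 0.22222222
Var(Z) = 0.21428571*0.22222222 - (0.42857143*0.33333333)²
= 0.047619048 - 0.020408163 = 0.027210884

0.027210884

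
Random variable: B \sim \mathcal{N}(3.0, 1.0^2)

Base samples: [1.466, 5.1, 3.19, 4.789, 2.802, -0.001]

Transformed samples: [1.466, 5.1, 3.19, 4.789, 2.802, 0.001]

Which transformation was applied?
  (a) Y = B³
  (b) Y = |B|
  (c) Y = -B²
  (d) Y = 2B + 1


Checking option (b) Y = |B|:
  B = 1.466 -> Y = 1.466 ✓
  B = 5.1 -> Y = 5.1 ✓
  B = 3.19 -> Y = 3.19 ✓
All samples match this transformation.

(b) |B|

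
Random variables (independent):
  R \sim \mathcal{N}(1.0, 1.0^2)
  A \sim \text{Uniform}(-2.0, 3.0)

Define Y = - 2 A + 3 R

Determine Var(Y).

For independent RVs: Var(aX + bY) = a²Var(X) + b²Var(Y)
Var(R) = 1
Var(A) = 2.0833333
Var(Y) = 3²*1 + (-2)²*2.0833333
= 9*1 + 4*2.0833333 = 17.333333

17.333333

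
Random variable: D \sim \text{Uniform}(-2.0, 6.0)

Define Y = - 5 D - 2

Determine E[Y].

For Y = -5D - 2:
E[Y] = -5 * E[D] - 2
E[D] = (-2 + 6)/2 = 2
E[Y] = -5 * 2 - 2 = -12

-12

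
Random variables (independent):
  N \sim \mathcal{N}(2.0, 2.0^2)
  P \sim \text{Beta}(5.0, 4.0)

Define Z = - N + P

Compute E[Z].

E[Z] = -1*E[N] + 1*E[P]
E[N] = 2
E[P] = 0.55555556
E[Z] = -1*2 + 1*0.55555556 = -1.4444444

-1.4444444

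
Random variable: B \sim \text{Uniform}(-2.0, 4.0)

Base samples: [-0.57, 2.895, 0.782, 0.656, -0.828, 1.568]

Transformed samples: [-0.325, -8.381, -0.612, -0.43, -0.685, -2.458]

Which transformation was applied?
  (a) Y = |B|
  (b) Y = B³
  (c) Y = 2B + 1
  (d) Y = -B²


Checking option (d) Y = -B²:
  B = -0.57 -> Y = -0.325 ✓
  B = 2.895 -> Y = -8.381 ✓
  B = 0.782 -> Y = -0.612 ✓
All samples match this transformation.

(d) -B²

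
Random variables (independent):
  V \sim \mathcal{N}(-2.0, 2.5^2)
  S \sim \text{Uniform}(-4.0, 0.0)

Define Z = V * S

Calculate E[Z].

For independent RVs: E[XY] = E[X]*E[Y]
E[V] = -2
E[S] = -2
E[Z] = -2 * (-2) = 4

4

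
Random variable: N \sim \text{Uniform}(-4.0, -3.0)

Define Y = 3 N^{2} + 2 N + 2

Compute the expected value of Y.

E[Y] = 3*E[N²] + 2*E[N] + 2
E[N] = -3.5
E[N²] = Var(N) + (E[N])² = 0.083333333 + 12.25 = 12.333333
E[Y] = 3*12.333333 + 2*(-3.5) + 2 = 32

32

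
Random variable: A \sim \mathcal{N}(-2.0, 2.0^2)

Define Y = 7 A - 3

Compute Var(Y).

For Y = aA + b: Var(Y) = a² * Var(A)
Var(A) = 2.0^2 = 4
Var(Y) = 7² * 4 = 49 * 4 = 196

196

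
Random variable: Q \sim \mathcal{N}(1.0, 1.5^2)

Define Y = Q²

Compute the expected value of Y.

E[Q²] = Var(Q) + (E[Q])² = 2.25 + 1 = 3.25

3.25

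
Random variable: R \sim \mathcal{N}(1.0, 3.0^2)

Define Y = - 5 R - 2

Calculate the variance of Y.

For Y = aR + b: Var(Y) = a² * Var(R)
Var(R) = 3.0^2 = 9
Var(Y) = (-5)² * 9 = 25 * 9 = 225

225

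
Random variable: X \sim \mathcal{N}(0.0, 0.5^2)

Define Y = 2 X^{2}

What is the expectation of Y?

E[Y] = 2*E[X²]
E[X] = 0
E[X²] = Var(X) + (E[X])² = 0.25 + 0 = 0.25
E[Y] = 2*0.25 = 0.5

0.5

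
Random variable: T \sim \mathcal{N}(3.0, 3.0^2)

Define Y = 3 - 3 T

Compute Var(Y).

For Y = aT + b: Var(Y) = a² * Var(T)
Var(T) = 3.0^2 = 9
Var(Y) = (-3)² * 9 = 9 * 9 = 81

81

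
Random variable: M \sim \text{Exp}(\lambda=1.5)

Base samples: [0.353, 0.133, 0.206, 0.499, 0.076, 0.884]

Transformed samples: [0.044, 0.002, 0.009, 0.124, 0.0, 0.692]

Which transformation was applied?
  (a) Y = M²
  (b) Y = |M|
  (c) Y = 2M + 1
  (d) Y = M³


Checking option (d) Y = M³:
  M = 0.353 -> Y = 0.044 ✓
  M = 0.133 -> Y = 0.002 ✓
  M = 0.206 -> Y = 0.009 ✓
All samples match this transformation.

(d) M³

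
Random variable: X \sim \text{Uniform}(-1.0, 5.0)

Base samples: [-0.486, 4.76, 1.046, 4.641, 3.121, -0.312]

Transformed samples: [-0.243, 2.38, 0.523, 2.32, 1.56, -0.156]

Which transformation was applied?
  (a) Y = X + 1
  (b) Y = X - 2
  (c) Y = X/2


Checking option (c) Y = X/2:
  X = -0.486 -> Y = -0.243 ✓
  X = 4.76 -> Y = 2.38 ✓
  X = 1.046 -> Y = 0.523 ✓
All samples match this transformation.

(c) X/2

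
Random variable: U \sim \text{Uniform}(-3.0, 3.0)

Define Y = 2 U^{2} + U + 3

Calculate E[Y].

E[Y] = 2*E[U²] + 1*E[U] + 3
E[U] = 0
E[U²] = Var(U) + (E[U])² = 3 + 0 = 3
E[Y] = 2*3 + 1*0 + 3 = 9

9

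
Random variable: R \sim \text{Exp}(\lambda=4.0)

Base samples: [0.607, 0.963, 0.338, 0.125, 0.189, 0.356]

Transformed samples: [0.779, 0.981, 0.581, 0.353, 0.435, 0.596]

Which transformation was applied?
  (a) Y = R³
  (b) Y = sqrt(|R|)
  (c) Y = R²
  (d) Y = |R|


Checking option (b) Y = sqrt(|R|):
  R = 0.607 -> Y = 0.779 ✓
  R = 0.963 -> Y = 0.981 ✓
  R = 0.338 -> Y = 0.581 ✓
All samples match this transformation.

(b) sqrt(|R|)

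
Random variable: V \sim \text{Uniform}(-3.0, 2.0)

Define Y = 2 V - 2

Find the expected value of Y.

For Y = 2V - 2:
E[Y] = 2 * E[V] - 2
E[V] = (-3 + 2)/2 = -0.5
E[Y] = 2 * (-0.5) - 2 = -3

-3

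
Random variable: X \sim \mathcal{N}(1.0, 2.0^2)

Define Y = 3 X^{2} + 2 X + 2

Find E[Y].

E[Y] = 3*E[X²] + 2*E[X] + 2
E[X] = 1
E[X²] = Var(X) + (E[X])² = 4 + 1 = 5
E[Y] = 3*5 + 2*1 + 2 = 19

19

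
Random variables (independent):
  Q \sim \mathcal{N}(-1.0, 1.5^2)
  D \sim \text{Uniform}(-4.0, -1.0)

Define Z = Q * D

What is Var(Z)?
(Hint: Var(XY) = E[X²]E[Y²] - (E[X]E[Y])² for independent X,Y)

Var(XY) = E[X²]E[Y²] - (E[X]E[Y])²
E[Q] = -1, Var(Q) = 2.25
E[D] = -2.5, Var(D) = 0.75
E[Q²] = 2.25 + (-1)² = 3.25
E[D²] = 0.75 + (-2.5)² = 7
Var(Z) = 3.25*7 - (-1*(-2.5))²
= 22.75 - 6.25 = 16.5

16.5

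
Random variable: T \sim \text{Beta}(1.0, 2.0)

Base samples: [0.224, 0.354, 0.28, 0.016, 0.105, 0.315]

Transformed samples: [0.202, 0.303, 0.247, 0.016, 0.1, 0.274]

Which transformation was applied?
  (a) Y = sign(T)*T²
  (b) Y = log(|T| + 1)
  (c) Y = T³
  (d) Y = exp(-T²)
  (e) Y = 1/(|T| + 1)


Checking option (b) Y = log(|T| + 1):
  T = 0.224 -> Y = 0.202 ✓
  T = 0.354 -> Y = 0.303 ✓
  T = 0.28 -> Y = 0.247 ✓
All samples match this transformation.

(b) log(|T| + 1)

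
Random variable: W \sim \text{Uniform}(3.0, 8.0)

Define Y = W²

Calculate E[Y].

Using E[X²] = Var(X) + (E[X])²:
E[W] = 5.5
Var(W) = (8 - 3)^2/12 = 2.0833333
E[W²] = 2.0833333 + 5.5² = 2.0833333 + 30.25 = 32.333333

32.333333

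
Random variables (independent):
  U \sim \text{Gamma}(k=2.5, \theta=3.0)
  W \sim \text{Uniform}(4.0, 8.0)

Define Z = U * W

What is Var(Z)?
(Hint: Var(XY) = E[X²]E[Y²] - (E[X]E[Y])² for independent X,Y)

Var(XY) = E[X²]E[Y²] - (E[X]E[Y])²
E[U] = 7.5, Var(U) = 22.5
E[W] = 6, Var(W) = 1.3333333
E[U²] = 22.5 + 7.5² = 78.75
E[W²] = 1.3333333 + 6² = 37.333333
Var(Z) = 78.75*37.333333 - (7.5*6)²
= 2940 - 2025 = 915

915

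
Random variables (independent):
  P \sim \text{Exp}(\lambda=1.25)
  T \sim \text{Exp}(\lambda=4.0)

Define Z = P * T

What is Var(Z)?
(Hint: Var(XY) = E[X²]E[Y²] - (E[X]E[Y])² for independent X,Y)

Var(XY) = E[X²]E[Y²] - (E[X]E[Y])²
E[P] = 0.8, Var(P) = 0.64
E[T] = 0.25, Var(T) = 0.0625
E[P²] = 0.64 + 0.8² = 1.28
E[T²] = 0.0625 + 0.25² = 0.125
Var(Z) = 1.28*0.125 - (0.8*0.25)²
= 0.16 - 0.04 = 0.12

0.12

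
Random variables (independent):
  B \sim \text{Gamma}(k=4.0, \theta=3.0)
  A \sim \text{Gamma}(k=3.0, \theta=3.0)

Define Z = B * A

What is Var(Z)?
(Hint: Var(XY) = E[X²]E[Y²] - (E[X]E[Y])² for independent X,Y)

Var(XY) = E[X²]E[Y²] - (E[X]E[Y])²
E[B] = 12, Var(B) = 36
E[A] = 9, Var(A) = 27
E[B²] = 36 + 12² = 180
E[A²] = 27 + 9² = 108
Var(Z) = 180*108 - (12*9)²
= 19440 - 11664 = 7776

7776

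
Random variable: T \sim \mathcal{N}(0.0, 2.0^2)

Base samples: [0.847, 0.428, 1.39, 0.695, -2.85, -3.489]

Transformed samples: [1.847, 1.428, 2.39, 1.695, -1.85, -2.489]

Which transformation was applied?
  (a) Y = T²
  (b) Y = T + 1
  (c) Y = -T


Checking option (b) Y = T + 1:
  T = 0.847 -> Y = 1.847 ✓
  T = 0.428 -> Y = 1.428 ✓
  T = 1.39 -> Y = 2.39 ✓
All samples match this transformation.

(b) T + 1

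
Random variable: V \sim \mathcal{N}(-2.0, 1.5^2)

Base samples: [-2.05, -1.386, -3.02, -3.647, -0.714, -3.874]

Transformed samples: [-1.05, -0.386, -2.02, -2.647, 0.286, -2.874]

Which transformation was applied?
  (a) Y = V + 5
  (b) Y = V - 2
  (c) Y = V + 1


Checking option (c) Y = V + 1:
  V = -2.05 -> Y = -1.05 ✓
  V = -1.386 -> Y = -0.386 ✓
  V = -3.02 -> Y = -2.02 ✓
All samples match this transformation.

(c) V + 1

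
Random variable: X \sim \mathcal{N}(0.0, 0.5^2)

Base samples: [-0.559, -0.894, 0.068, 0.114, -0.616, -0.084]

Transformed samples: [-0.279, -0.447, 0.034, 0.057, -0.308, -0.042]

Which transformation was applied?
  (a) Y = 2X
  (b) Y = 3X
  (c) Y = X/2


Checking option (c) Y = X/2:
  X = -0.559 -> Y = -0.279 ✓
  X = -0.894 -> Y = -0.447 ✓
  X = 0.068 -> Y = 0.034 ✓
All samples match this transformation.

(c) X/2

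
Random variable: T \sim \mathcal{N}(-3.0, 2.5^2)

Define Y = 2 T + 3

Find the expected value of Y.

For Y = 2T + 3:
E[Y] = 2 * E[T] + 3
E[T] = -3.0 = -3
E[Y] = 2 * (-3) + 3 = -3

-3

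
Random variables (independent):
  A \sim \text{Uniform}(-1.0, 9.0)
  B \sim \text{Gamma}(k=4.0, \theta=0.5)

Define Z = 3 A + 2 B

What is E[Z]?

E[Z] = 3*E[A] + 2*E[B]
E[A] = 4
E[B] = 2
E[Z] = 3*4 + 2*2 = 16

16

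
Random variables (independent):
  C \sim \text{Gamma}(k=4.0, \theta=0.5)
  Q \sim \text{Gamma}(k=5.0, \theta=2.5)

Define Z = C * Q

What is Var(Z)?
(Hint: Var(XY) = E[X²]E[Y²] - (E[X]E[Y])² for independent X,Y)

Var(XY) = E[X²]E[Y²] - (E[X]E[Y])²
E[C] = 2, Var(C) = 1
E[Q] = 12.5, Var(Q) = 31.25
E[C²] = 1 + 2² = 5
E[Q²] = 31.25 + 12.5² = 187.5
Var(Z) = 5*187.5 - (2*12.5)²
= 937.5 - 625 = 312.5

312.5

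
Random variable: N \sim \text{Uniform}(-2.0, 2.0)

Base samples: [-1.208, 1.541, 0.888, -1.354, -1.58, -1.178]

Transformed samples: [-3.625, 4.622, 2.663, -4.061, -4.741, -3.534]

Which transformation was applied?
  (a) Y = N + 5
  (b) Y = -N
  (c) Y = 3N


Checking option (c) Y = 3N:
  N = -1.208 -> Y = -3.625 ✓
  N = 1.541 -> Y = 4.622 ✓
  N = 0.888 -> Y = 2.663 ✓
All samples match this transformation.

(c) 3N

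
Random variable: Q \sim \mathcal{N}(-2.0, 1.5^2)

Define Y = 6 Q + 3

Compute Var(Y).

For Y = aQ + b: Var(Y) = a² * Var(Q)
Var(Q) = 1.5^2 = 2.25
Var(Y) = 6² * 2.25 = 36 * 2.25 = 81

81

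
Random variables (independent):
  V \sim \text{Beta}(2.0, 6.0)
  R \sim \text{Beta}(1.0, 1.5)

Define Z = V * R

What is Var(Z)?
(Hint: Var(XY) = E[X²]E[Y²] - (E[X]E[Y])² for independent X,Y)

Var(XY) = E[X²]E[Y²] - (E[X]E[Y])²
E[V] = 0.25, Var(V) = 0.020833333
E[R] = 0.4, Var(R) = 0.068571429
E[V²] = 0.020833333 + 0.25² = 0.083333333
E[R²] = 0.068571429 + 0.4² = 0.22857143
Var(Z) = 0.083333333*0.22857143 - (0.25*0.4)²
= 0.019047619 - 0.01 = 0.009047619

0.009047619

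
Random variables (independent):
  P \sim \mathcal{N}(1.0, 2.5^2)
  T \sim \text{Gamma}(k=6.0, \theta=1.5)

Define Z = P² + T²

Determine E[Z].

E[Z] = E[P²] + E[T²]
E[P²] = Var(P) + E[P]² = 6.25 + 1 = 7.25
E[T²] = Var(T) + E[T]² = 13.5 + 81 = 94.5
E[Z] = 7.25 + 94.5 = 101.75

101.75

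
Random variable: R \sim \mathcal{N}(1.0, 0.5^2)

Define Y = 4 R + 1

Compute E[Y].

For Y = 4R + 1:
E[Y] = 4 * E[R] + 1
E[R] = 1.0 = 1
E[Y] = 4 * 1 + 1 = 5

5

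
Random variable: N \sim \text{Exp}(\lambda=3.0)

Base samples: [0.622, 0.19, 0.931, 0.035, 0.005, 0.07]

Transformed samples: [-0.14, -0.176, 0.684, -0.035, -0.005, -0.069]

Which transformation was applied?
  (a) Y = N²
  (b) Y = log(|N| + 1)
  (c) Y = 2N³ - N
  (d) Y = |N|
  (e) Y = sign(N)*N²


Checking option (c) Y = 2N³ - N:
  N = 0.622 -> Y = -0.14 ✓
  N = 0.19 -> Y = -0.176 ✓
  N = 0.931 -> Y = 0.684 ✓
All samples match this transformation.

(c) 2N³ - N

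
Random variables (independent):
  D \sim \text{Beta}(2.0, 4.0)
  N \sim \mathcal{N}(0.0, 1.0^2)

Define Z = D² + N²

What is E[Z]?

E[Z] = E[D²] + E[N²]
E[D²] = Var(D) + E[D]² = 0.031746032 + 0.11111111 = 0.14285714
E[N²] = Var(N) + E[N]² = 1 + 0 = 1
E[Z] = 0.14285714 + 1 = 1.1428571

1.1428571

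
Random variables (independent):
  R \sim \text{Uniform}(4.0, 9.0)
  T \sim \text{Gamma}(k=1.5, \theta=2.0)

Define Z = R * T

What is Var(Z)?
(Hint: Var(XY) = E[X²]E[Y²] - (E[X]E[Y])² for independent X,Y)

Var(XY) = E[X²]E[Y²] - (E[X]E[Y])²
E[R] = 6.5, Var(R) = 2.0833333
E[T] = 3, Var(T) = 6
E[R²] = 2.0833333 + 6.5² = 44.333333
E[T²] = 6 + 3² = 15
Var(Z) = 44.333333*15 - (6.5*3)²
= 665 - 380.25 = 284.75

284.75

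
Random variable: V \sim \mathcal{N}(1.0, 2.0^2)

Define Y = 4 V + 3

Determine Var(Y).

For Y = aV + b: Var(Y) = a² * Var(V)
Var(V) = 2.0^2 = 4
Var(Y) = 4² * 4 = 16 * 4 = 64

64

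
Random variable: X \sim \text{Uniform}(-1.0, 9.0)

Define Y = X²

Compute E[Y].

Using E[X²] = Var(X) + (E[X])²:
E[X] = 4
Var(X) = (9 + 1)^2/12 = 8.3333333
E[X²] = 8.3333333 + 4² = 8.3333333 + 16 = 24.333333

24.333333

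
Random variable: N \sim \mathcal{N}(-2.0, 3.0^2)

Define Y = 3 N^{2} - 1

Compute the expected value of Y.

E[Y] = 3*E[N²] - 1
E[N] = -2
E[N²] = Var(N) + (E[N])² = 9 + 4 = 13
E[Y] = 3*13 - 1 = 38

38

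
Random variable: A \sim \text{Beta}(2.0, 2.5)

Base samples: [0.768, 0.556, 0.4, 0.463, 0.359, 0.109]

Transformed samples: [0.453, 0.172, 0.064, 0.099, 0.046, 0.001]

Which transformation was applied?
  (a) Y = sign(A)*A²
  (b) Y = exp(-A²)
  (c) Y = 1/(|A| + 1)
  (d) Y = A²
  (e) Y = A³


Checking option (e) Y = A³:
  A = 0.768 -> Y = 0.453 ✓
  A = 0.556 -> Y = 0.172 ✓
  A = 0.4 -> Y = 0.064 ✓
All samples match this transformation.

(e) A³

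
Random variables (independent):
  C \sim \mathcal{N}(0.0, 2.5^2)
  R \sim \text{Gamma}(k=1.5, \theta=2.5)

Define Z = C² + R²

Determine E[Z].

E[Z] = E[C²] + E[R²]
E[C²] = Var(C) + E[C]² = 6.25 + 0 = 6.25
E[R²] = Var(R) + E[R]² = 9.375 + 14.0625 = 23.4375
E[Z] = 6.25 + 23.4375 = 29.6875

29.6875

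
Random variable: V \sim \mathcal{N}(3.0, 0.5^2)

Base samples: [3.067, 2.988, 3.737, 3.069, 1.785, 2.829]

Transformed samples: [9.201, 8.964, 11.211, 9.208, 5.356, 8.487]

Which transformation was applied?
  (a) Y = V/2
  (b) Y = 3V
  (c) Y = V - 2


Checking option (b) Y = 3V:
  V = 3.067 -> Y = 9.201 ✓
  V = 2.988 -> Y = 8.964 ✓
  V = 3.737 -> Y = 11.211 ✓
All samples match this transformation.

(b) 3V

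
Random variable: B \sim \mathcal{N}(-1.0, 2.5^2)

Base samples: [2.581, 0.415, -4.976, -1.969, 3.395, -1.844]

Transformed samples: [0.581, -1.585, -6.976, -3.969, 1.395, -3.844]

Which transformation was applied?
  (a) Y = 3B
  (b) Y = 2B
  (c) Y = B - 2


Checking option (c) Y = B - 2:
  B = 2.581 -> Y = 0.581 ✓
  B = 0.415 -> Y = -1.585 ✓
  B = -4.976 -> Y = -6.976 ✓
All samples match this transformation.

(c) B - 2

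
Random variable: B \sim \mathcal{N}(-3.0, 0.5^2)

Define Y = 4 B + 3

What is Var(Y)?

For Y = aB + b: Var(Y) = a² * Var(B)
Var(B) = 0.5^2 = 0.25
Var(Y) = 4² * 0.25 = 16 * 0.25 = 4

4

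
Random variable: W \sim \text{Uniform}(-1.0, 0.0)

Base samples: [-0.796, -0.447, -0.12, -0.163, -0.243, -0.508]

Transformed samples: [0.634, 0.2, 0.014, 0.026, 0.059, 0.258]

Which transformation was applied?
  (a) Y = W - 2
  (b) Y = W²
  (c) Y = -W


Checking option (b) Y = W²:
  W = -0.796 -> Y = 0.634 ✓
  W = -0.447 -> Y = 0.2 ✓
  W = -0.12 -> Y = 0.014 ✓
All samples match this transformation.

(b) W²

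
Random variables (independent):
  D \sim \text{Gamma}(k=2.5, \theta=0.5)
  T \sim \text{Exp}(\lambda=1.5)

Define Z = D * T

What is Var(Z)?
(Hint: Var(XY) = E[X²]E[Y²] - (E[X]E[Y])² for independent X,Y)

Var(XY) = E[X²]E[Y²] - (E[X]E[Y])²
E[D] = 1.25, Var(D) = 0.625
E[T] = 0.66666667, Var(T) = 0.44444444
E[D²] = 0.625 + 1.25² = 2.1875
E[T²] = 0.44444444 + 0.66666667² = 0.88888889
Var(Z) = 2.1875*0.88888889 - (1.25*0.66666667)²
= 1.9444444 - 0.69444444 = 1.25

1.25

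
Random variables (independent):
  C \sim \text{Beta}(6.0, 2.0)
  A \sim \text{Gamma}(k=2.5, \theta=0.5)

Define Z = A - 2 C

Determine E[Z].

E[Z] = -2*E[C] + 1*E[A]
E[C] = 0.75
E[A] = 1.25
E[Z] = -2*0.75 + 1*1.25 = -0.25

-0.25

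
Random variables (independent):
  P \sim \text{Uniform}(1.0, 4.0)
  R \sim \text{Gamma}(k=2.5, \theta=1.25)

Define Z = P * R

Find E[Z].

For independent RVs: E[XY] = E[X]*E[Y]
E[P] = 2.5
E[R] = 3.125
E[Z] = 2.5 * 3.125 = 7.8125

7.8125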